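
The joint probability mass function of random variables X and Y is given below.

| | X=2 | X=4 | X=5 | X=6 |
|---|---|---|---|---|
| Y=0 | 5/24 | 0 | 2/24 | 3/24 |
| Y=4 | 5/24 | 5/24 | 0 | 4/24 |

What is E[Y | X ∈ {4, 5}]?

P(X ∈ {4, 5}) = 7/24.
Summing Y·P(X=x,Y=y) over the conditioning event gives 5/6.
E[Y | X ∈ {4, 5}] = (5/6) / (7/24) = 20/7.

20/7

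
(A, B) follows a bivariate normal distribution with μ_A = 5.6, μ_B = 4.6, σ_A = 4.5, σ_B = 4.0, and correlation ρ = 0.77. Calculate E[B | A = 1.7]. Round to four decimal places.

For a bivariate normal, E[B | A=x] = μ_B + ρ·(σ_B/σ_A)·(x − μ_A).
E[B | A=1.7] = 4.6 + (0.77)·(4.0/4.5)·(1.7 − (5.6)) = 4.6 + (0.68444)·(-3.9) = 1.9307.

1.9307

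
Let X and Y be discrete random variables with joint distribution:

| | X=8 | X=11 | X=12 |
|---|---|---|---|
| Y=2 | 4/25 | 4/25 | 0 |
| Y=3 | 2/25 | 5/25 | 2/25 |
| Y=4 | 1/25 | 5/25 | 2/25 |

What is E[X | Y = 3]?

95/9

P(Y = 3) = 9/25.
Σ X·P over the event = 8·(2/25) + 11·(5/25) + 12·(2/25) = 19/5.
E[X | Y = 3] = (19/5) / (9/25) = 95/9.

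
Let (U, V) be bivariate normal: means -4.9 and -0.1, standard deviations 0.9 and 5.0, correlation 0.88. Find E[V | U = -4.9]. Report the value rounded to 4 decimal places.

-0.1000

The regression of V on U has slope ρ·σ_V/σ_U and passes through (μ_U, μ_V).
E[V | U=-4.9] = -0.1 + (0.88)·(5.0/0.9)·(-4.9 − (-4.9)) = -0.1 + (4.8889)·(0) = -0.1000.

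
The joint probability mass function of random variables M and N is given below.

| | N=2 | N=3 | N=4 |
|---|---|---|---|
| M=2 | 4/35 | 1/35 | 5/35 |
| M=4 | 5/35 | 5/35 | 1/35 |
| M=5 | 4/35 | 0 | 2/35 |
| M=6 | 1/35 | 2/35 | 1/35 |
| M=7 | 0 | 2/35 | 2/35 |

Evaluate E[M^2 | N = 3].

127/5

P(N = 3) = 2/7.
Summing M^2·P(M=x,N=y) over the conditioning event gives 254/35.
E[M^2 | N = 3] = (254/35) / (2/7) = 127/5.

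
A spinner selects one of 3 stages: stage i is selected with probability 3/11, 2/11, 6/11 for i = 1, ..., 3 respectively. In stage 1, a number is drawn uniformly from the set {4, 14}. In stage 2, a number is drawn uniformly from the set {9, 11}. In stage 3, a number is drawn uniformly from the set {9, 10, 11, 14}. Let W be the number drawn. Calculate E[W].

113/11

E[W | stage 1] = (4+14)/2 = 9.
E[W | stage 2] = (9+11)/2 = 10.
E[W | stage 3] = (9+10+11+14)/4 = 11.
E[W] = (3/11)·(9) + (2/11)·(10) + (6/11)·(11) = 113/11.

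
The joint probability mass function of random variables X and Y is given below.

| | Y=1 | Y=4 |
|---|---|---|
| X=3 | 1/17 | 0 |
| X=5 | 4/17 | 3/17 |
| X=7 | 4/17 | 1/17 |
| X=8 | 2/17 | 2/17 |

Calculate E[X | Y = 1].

P(Y = 1) = 11/17.
Σ X·P over the event = 3·(1/17) + 5·(4/17) + 7·(4/17) + 8·(2/17) = 67/17.
E[X | Y = 1] = (67/17) / (11/17) = 67/11.

67/11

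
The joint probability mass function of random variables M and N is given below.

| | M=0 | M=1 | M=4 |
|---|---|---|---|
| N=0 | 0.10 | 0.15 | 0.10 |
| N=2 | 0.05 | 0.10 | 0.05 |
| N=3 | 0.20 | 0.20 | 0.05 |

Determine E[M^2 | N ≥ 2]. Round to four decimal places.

P(N ≥ 2) = 0.65.
Σ M^2·P over the event = 0·(0.05) + 0·(0.20) + 1·(0.10) + 1·(0.20) + 16·(0.05) + 16·(0.05) = 1.90.
E[M^2 | N ≥ 2] = (1.90) / (0.65) = 2.9231.

2.9231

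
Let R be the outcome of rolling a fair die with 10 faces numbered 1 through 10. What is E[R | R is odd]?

Given R is odd, R is equally likely to be any of {1, 3, 5, 7, 9}.
E[R | R is odd] = (1 + 3 + 5 + 7 + 9) / 5 = 5.

5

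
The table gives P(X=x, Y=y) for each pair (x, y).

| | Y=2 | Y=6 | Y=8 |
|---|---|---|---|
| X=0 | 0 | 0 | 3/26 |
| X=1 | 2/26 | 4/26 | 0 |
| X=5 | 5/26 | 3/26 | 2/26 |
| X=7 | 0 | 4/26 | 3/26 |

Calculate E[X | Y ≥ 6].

78/19

P(Y ≥ 6) = 19/26.
Σ X·P over the event = 0·(3/26) + 1·(4/26) + 5·(3/26) + 5·(2/26) + 7·(4/26) + 7·(3/26) = 3.
E[X | Y ≥ 6] = (3) / (19/26) = 78/19.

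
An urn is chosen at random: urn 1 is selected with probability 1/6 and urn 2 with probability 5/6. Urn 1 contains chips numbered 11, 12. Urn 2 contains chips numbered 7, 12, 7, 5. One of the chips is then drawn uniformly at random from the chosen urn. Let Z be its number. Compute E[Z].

E[Z | urn 1] = (11+12)/2 = 23/2.
E[Z | urn 2] = (7+12+7+5)/4 = 31/4.
By the law of total expectation,
E[Z] = (1/6)·(23/2) + (5/6)·(31/4) = 67/8.

67/8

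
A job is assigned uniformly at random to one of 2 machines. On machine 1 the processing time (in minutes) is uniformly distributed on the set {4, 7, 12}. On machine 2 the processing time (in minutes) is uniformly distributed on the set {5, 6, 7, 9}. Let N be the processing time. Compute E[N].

173/24

E[N | machine 1] = (4+7+12)/3 = 23/3.
E[N | machine 2] = (5+6+7+9)/4 = 27/4.
By the law of total expectation,
E[N] = (1/2)·(23/3) + (1/2)·(27/4) = 173/24.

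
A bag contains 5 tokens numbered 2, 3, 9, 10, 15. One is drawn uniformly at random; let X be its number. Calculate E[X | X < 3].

2

P(X < 3) = 1/5.
Σ over the event: 2·1/5 = 2/5.
E[X | X < 3] = (2/5) / (1/5) = 2.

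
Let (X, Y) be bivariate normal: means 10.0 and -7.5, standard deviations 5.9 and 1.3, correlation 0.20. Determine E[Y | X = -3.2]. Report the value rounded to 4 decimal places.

The regression of Y on X has slope ρ·σ_Y/σ_X and passes through (μ_X, μ_Y).
E[Y | X=-3.2] = -7.5 + (0.20)·(1.3/5.9)·(-3.2 − (10.0)) = -7.5 + (0.044068)·(-13.2) = -8.0817.

-8.0817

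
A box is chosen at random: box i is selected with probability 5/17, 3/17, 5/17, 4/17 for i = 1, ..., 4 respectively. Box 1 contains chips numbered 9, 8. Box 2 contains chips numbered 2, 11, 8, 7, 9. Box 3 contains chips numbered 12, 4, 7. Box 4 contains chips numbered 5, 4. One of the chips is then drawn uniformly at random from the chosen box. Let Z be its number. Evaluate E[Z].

E[Z | box 1] = (9+8)/2 = 17/2.
E[Z | box 2] = (2+11+8+7+9)/5 = 37/5.
E[Z | box 3] = (12+4+7)/3 = 23/3.
E[Z | box 4] = (5+4)/2 = 9/2.
By the law of total expectation,
E[Z] = (5/17)·(17/2) + (3/17)·(37/5) + (5/17)·(23/3) + (4/17)·(9/2) = 3631/510.

3631/510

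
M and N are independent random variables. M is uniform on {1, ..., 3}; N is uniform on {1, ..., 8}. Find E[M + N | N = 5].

Outcomes with N = 5: (1,5), (2,5), (3,5), each with probability 1/24.
E[M + N | N = 5] = (6 + 7 + 8) / 3 = 7.

7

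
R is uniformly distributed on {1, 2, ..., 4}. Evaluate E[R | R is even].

3

Given R is even, R is equally likely to be any of {2, 4}.
E[R | R is even] = (2 + 4) / 2 = 3.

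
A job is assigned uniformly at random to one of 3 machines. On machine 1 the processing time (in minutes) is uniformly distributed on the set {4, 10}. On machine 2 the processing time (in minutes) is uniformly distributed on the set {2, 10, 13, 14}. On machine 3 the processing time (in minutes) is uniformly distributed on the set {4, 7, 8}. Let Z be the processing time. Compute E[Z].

277/36

E[Z | machine 1] = (4+10)/2 = 7.
E[Z | machine 2] = (2+10+13+14)/4 = 39/4.
E[Z | machine 3] = (4+7+8)/3 = 19/3.
By the law of total expectation,
E[Z] = (1/3)·(7) + (1/3)·(39/4) + (1/3)·(19/3) = 277/36.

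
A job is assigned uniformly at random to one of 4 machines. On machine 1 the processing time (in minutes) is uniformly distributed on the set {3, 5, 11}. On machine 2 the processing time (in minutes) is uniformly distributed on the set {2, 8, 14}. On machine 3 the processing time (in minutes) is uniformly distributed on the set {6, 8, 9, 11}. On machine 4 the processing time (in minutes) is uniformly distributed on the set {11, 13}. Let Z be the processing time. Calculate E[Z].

E[Z | machine 1] = (3+5+11)/3 = 19/3.
E[Z | machine 2] = (2+8+14)/3 = 8.
E[Z | machine 3] = (6+8+9+11)/4 = 17/2.
E[Z | machine 4] = (11+13)/2 = 12.
By the law of total expectation,
E[Z] = (1/4)·(19/3) + (1/4)·(8) + (1/4)·(17/2) + (1/4)·(12) = 209/24.

209/24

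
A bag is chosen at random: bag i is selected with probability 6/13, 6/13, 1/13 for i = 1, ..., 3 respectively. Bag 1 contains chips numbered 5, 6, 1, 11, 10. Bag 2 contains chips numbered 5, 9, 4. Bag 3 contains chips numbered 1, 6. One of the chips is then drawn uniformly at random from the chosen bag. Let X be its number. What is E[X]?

791/130

E[X | bag 1] = (5+6+1+11+10)/5 = 33/5.
E[X | bag 2] = (5+9+4)/3 = 6.
E[X | bag 3] = (1+6)/2 = 7/2.
E[X] = (6/13)·(33/5) + (6/13)·(6) + (1/13)·(7/2) = 791/130.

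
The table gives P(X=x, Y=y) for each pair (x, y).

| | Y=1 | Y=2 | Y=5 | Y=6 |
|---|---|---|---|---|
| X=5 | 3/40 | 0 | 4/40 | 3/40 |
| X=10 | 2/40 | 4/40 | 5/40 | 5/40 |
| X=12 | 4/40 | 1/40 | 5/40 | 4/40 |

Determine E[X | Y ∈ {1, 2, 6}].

P(Y ∈ {1, 2, 6}) = 13/20.
Summing X·P(X=x,Y=y) over the conditioning event gives 31/5.
E[X | Y ∈ {1, 2, 6}] = (31/5) / (13/20) = 124/13.

124/13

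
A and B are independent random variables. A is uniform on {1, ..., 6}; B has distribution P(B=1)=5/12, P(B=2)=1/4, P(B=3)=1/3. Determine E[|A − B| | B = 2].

11/6

P(B = 2) = 1/4.
Summing |A−B|·P(x,y) over outcomes with B = 2 gives 11/24.
E[|A − B| | B = 2] = (11/24) / (1/4) = 11/6.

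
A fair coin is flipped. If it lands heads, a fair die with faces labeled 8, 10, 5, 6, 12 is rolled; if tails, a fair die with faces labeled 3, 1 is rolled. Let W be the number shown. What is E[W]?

E[W | heads] = (8+10+5+6+12)/5 = 41/5.
E[W | tails] = (3+1)/2 = 2.
By the law of total expectation,
E[W] = (1/2)·(41/5) + (1/2)·(2) = 51/10.

51/10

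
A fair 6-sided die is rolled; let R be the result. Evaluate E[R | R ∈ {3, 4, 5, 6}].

9/2

P(R ∈ {3, 4, 5, 6}) = 2/3.
Σ over the event: 3·1/6 + 4·1/6 + 5·1/6 + 6·1/6 = 3.
E[R | R ∈ {3, 4, 5, 6}] = (3) / (2/3) = 9/2.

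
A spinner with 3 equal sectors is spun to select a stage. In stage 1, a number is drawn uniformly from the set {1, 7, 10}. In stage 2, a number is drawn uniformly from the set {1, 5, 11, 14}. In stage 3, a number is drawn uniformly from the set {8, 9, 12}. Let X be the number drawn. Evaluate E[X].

E[X | stage 1] = (1+7+10)/3 = 6.
E[X | stage 2] = (1+5+11+14)/4 = 31/4.
E[X | stage 3] = (8+9+12)/3 = 29/3.
By the law of total expectation,
E[X] = (1/3)·(6) + (1/3)·(31/4) + (1/3)·(29/3) = 281/36.

281/36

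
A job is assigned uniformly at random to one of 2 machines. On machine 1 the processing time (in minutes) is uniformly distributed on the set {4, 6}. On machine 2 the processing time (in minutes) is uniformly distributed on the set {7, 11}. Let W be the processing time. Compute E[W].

E[W | machine 1] = (4+6)/2 = 5.
E[W | machine 2] = (7+11)/2 = 9.
E[W] = (1/2)·(5) + (1/2)·(9) = 7.

7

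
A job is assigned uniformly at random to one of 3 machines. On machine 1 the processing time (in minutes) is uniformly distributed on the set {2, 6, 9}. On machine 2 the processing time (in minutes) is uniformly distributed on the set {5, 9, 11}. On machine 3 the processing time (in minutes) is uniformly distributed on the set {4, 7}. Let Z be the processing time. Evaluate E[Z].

E[Z | machine 1] = (2+6+9)/3 = 17/3.
E[Z | machine 2] = (5+9+11)/3 = 25/3.
E[Z | machine 3] = (4+7)/2 = 11/2.
E[Z] = (1/3)·(17/3) + (1/3)·(25/3) + (1/3)·(11/2) = 13/2.

13/2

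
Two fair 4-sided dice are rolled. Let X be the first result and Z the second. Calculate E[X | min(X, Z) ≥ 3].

Outcomes with min(X, Z) ≥ 3: (3,3), (3,4), (4,3), (4,4), each with probability 1/16.
E[X | min(X, Z) ≥ 3] = (3 + 3 + 4 + 4) / 4 = 7/2.

7/2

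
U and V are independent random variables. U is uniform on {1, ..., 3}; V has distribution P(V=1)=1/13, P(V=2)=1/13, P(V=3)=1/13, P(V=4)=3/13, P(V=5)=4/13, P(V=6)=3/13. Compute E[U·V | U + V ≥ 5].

107/11

P(U + V ≥ 5) = 11/13.
Summing UV·P(x,y) over outcomes with U + V ≥ 5 gives 107/13.
E[U·V | U + V ≥ 5] = (107/13) / (11/13) = 107/11.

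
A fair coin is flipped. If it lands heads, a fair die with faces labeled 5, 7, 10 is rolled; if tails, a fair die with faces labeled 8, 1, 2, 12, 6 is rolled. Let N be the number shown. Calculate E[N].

E[N | heads] = (5+7+10)/3 = 22/3.
E[N | tails] = (8+1+2+12+6)/5 = 29/5.
E[N] = (1/2)·(22/3) + (1/2)·(29/5) = 197/30.

197/30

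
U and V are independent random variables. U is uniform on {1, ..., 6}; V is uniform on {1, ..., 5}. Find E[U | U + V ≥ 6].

17/4

P(U + V ≥ 6) = 2/3.
Summing U·P(x,y) over outcomes with U + V ≥ 6 gives 17/6.
E[U | U + V ≥ 6] = (17/6) / (2/3) = 17/4.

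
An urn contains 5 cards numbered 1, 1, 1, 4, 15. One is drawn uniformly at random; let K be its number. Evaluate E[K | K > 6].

P(K > 6) = 1/5.
Σ over the event: 15·1/5 = 3.
E[K | K > 6] = (3) / (1/5) = 15.

15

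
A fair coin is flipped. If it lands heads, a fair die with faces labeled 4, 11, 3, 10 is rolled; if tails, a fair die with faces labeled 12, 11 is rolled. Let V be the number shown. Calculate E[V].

E[V | heads] = (4+11+3+10)/4 = 7.
E[V | tails] = (12+11)/2 = 23/2.
By the law of total expectation,
E[V] = (1/2)·(7) + (1/2)·(23/2) = 37/4.

37/4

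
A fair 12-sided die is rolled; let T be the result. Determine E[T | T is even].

7

Given T is even, T is equally likely to be any of {2, 4, 6, 8, 10, 12}.
E[T | T is even] = (2 + 4 + 6 + 8 + 10 + 12) / 6 = 7.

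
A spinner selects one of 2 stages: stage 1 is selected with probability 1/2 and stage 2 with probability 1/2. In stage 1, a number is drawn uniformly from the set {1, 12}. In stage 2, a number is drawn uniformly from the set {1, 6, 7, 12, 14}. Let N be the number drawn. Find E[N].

E[N | stage 1] = (1+12)/2 = 13/2.
E[N | stage 2] = (1+6+7+12+14)/5 = 8.
By the law of total expectation,
E[N] = (1/2)·(13/2) + (1/2)·(8) = 29/4.

29/4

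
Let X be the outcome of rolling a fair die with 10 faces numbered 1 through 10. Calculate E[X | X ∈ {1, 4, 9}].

P(X ∈ {1, 4, 9}) = 3/10.
Σ over the event: 1·1/10 + 4·1/10 + 9·1/10 = 7/5.
E[X | X ∈ {1, 4, 9}] = (7/5) / (3/10) = 14/3.

14/3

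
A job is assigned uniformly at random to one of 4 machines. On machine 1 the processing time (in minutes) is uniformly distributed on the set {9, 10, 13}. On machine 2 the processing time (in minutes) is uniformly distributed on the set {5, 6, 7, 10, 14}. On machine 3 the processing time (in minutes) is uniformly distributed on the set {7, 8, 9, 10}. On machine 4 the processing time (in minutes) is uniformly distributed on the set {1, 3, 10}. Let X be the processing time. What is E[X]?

967/120

E[X | machine 1] = (9+10+13)/3 = 32/3.
E[X | machine 2] = (5+6+7+10+14)/5 = 42/5.
E[X | machine 3] = (7+8+9+10)/4 = 17/2.
E[X | machine 4] = (1+3+10)/3 = 14/3.
By the law of total expectation,
E[X] = (1/4)·(32/3) + (1/4)·(42/5) + (1/4)·(17/2) + (1/4)·(14/3) = 967/120.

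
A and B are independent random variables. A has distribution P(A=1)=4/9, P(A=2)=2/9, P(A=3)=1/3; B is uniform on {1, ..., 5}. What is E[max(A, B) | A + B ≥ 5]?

105/26

P(A + B ≥ 5) = 26/45.
Summing max(A,B)·P(x,y) over outcomes with A + B ≥ 5 gives 7/3.
E[max(A, B) | A + B ≥ 5] = (7/3) / (26/45) = 105/26.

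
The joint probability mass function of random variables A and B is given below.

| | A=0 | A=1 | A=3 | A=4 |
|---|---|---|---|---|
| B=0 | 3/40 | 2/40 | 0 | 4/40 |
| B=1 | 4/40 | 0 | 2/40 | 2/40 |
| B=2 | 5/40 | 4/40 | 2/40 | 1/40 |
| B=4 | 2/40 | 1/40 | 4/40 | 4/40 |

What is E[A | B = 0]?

P(B = 0) = 9/40.
Σ A·P over the event = 0·(3/40) + 1·(2/40) + 4·(4/40) = 9/20.
E[A | B = 0] = (9/20) / (9/40) = 2.

2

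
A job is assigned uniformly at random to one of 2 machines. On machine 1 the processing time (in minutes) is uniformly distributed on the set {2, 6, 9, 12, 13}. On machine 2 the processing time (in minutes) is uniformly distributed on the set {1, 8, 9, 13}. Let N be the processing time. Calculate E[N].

323/40

E[N | machine 1] = (2+6+9+12+13)/5 = 42/5.
E[N | machine 2] = (1+8+9+13)/4 = 31/4.
By the law of total expectation,
E[N] = (1/2)·(42/5) + (1/2)·(31/4) = 323/40.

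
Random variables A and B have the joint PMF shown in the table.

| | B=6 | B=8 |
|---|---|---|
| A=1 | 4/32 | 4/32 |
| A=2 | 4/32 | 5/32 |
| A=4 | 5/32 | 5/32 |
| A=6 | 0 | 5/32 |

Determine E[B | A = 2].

64/9

P(A = 2) = 9/32.
Summing B·P(A=x,B=y) over the conditioning event gives 2.
E[B | A = 2] = (2) / (9/32) = 64/9.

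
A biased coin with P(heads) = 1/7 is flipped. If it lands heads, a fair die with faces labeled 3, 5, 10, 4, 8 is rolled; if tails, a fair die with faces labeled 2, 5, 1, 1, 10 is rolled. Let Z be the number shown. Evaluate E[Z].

144/35

E[Z | heads] = (3+5+10+4+8)/5 = 6.
E[Z | tails] = (2+5+1+1+10)/5 = 19/5.
By the law of total expectation,
E[Z] = (1/7)·(6) + (6/7)·(19/5) = 144/35.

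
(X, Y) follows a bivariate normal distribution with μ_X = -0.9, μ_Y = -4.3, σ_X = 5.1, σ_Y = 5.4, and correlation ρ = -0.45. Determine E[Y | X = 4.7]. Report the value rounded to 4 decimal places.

-6.9682

The regression of Y on X has slope ρ·σ_Y/σ_X and passes through (μ_X, μ_Y).
E[Y | X=4.7] = -4.3 + (-0.45)·(5.4/5.1)·(4.7 − (-0.9)) = -4.3 + (-0.47647)·(5.6) = -6.9682.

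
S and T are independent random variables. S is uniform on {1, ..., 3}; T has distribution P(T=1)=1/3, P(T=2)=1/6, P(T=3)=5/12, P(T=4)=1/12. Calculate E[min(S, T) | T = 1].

P(T = 1) = 1/3.
Summing min(S,T)·P(x,y) over outcomes with T = 1 gives 1/3.
E[min(S, T) | T = 1] = (1/3) / (1/3) = 1.

1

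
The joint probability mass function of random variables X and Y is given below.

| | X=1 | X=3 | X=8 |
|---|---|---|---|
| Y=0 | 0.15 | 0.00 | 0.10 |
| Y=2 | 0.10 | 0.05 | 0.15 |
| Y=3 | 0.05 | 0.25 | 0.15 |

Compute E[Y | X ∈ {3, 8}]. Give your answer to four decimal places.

P(X ∈ {3, 8}) = 0.70.
Σ Y·P over the event = 2·(0.05) + 3·(0.25) + 0·(0.10) + 2·(0.15) + 3·(0.15) = 1.60.
E[Y | X ∈ {3, 8}] = (1.60) / (0.70) = 2.2857.

2.2857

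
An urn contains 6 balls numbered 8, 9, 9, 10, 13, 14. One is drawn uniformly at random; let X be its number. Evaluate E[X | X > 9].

37/3

P(X > 9) = 1/2.
Σ over the event: 10·1/6 + 13·1/6 + 14·1/6 = 37/6.
E[X | X > 9] = (37/6) / (1/2) = 37/3.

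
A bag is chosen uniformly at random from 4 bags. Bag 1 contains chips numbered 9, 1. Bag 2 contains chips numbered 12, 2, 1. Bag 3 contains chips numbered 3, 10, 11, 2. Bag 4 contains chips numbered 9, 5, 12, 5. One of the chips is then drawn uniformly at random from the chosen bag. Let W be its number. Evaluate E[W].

97/16

E[W | bag 1] = (9+1)/2 = 5.
E[W | bag 2] = (12+2+1)/3 = 5.
E[W | bag 3] = (3+10+11+2)/4 = 13/2.
E[W | bag 4] = (9+5+12+5)/4 = 31/4.
By the law of total expectation,
E[W] = (1/4)·(5) + (1/4)·(5) + (1/4)·(13/2) + (1/4)·(31/4) = 97/16.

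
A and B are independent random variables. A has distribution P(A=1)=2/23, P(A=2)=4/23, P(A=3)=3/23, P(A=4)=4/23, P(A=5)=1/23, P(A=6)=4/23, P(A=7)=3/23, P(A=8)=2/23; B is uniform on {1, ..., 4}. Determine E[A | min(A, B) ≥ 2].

33/7

P(min(A, B) ≥ 2) = 63/92.
Summing A·P(x,y) over outcomes with min(A, B) ≥ 2 gives 297/92.
E[A | min(A, B) ≥ 2] = (297/92) / (63/92) = 33/7.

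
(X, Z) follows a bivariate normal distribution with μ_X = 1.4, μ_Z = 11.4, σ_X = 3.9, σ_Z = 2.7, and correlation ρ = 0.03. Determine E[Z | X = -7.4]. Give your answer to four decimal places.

11.2172

For a bivariate normal, E[Z | X=x] = μ_Z + ρ·(σ_Z/σ_X)·(x − μ_X).
E[Z | X=-7.4] = 11.4 + (0.03)·(2.7/3.9)·(-7.4 − (1.4)) = 11.4 + (0.020769)·(-8.8) = 11.2172.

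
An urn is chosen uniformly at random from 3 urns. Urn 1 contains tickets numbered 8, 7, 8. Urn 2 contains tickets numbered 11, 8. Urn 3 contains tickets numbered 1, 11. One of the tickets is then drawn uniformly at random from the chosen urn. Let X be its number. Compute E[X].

139/18

E[X | urn 1] = (8+7+8)/3 = 23/3.
E[X | urn 2] = (11+8)/2 = 19/2.
E[X | urn 3] = (1+11)/2 = 6.
By the law of total expectation,
E[X] = (1/3)·(23/3) + (1/3)·(19/2) + (1/3)·(6) = 139/18.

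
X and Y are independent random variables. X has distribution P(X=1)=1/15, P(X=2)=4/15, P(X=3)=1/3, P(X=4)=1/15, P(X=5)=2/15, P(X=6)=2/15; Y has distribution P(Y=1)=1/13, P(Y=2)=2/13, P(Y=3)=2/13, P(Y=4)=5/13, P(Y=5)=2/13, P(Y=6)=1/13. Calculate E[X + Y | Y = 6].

28/3

P(Y = 6) = 1/13.
Summing (X+Y)·P(x,y) over outcomes with Y = 6 gives 28/39.
E[X + Y | Y = 6] = (28/39) / (1/13) = 28/3.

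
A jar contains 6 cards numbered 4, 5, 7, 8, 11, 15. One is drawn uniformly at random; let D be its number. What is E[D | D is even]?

P(D is even) = 1/3.
Σ over the event: 4·1/6 + 8·1/6 = 2.
E[D | D is even] = (2) / (1/3) = 6.

6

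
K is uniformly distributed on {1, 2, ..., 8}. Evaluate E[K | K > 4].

Given K > 4, K is equally likely to be any of {5, 6, 7, 8}.
E[K | K > 4] = (5 + 6 + 7 + 8) / 4 = 13/2.

13/2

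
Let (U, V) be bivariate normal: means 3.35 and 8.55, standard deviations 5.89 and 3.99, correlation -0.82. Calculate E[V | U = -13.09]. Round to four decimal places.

For a bivariate normal, E[V | U=x] = μ_V + ρ·(σ_V/σ_U)·(x − μ_U).
E[V | U=-13.09] = 8.55 + (-0.82)·(3.99/5.89)·(-13.09 − (3.35)) = 8.55 + (-0.555484)·(-16.44) = 17.6822.

17.6822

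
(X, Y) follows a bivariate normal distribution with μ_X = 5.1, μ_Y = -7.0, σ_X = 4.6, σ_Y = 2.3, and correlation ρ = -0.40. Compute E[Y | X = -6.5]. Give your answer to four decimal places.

-4.6800

The regression of Y on X has slope ρ·σ_Y/σ_X and passes through (μ_X, μ_Y).
E[Y | X=-6.5] = -7.0 + (-0.40)·(2.3/4.6)·(-6.5 − (5.1)) = -7.0 + (-0.2)·(-11.6) = -4.6800.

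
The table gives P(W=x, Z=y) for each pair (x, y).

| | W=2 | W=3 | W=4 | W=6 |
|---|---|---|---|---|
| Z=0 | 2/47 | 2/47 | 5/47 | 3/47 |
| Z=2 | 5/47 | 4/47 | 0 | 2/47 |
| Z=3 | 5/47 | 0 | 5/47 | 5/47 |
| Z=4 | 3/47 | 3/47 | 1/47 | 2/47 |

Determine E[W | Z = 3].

4

P(Z = 3) = 15/47.
Σ W·P over the event = 2·(5/47) + 4·(5/47) + 6·(5/47) = 60/47.
E[W | Z = 3] = (60/47) / (15/47) = 4.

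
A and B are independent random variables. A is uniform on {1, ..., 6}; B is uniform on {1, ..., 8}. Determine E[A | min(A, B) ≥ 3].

9/2

P(min(A, B) ≥ 3) = 1/2.
Summing A·P(x,y) over outcomes with min(A, B) ≥ 3 gives 9/4.
E[A | min(A, B) ≥ 3] = (9/4) / (1/2) = 9/2.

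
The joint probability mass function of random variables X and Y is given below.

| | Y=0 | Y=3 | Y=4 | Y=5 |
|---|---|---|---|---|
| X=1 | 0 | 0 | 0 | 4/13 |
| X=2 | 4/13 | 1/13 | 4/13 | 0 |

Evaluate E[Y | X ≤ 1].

P(X ≤ 1) = 4/13.
Σ Y·P over the event = 5·(4/13) = 20/13.
E[Y | X ≤ 1] = (20/13) / (4/13) = 5.

5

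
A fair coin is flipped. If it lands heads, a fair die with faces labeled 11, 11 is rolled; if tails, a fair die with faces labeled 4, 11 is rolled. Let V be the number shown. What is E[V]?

E[V | heads] = (11+11)/2 = 11.
E[V | tails] = (4+11)/2 = 15/2.
E[V] = (1/2)·(11) + (1/2)·(15/2) = 37/4.

37/4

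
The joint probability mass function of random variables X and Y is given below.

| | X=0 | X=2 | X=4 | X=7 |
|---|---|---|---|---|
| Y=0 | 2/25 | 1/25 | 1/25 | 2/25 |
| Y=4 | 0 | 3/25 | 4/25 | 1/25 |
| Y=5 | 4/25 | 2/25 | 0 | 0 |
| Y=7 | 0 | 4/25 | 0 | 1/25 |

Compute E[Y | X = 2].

P(X = 2) = 2/5.
Summing Y·P(X=x,Y=y) over the conditioning event gives 2.
E[Y | X = 2] = (2) / (2/5) = 5.

5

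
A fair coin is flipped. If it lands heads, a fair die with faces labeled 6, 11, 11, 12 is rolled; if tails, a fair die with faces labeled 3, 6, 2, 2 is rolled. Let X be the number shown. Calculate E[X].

53/8

E[X | heads] = (6+11+11+12)/4 = 10.
E[X | tails] = (3+6+2+2)/4 = 13/4.
By the law of total expectation,
E[X] = (1/2)·(10) + (1/2)·(13/4) = 53/8.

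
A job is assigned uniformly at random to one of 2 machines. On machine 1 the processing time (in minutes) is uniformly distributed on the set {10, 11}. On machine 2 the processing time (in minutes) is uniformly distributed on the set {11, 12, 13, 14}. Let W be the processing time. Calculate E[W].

23/2

E[W | machine 1] = (10+11)/2 = 21/2.
E[W | machine 2] = (11+12+13+14)/4 = 25/2.
E[W] = (1/2)·(21/2) + (1/2)·(25/2) = 23/2.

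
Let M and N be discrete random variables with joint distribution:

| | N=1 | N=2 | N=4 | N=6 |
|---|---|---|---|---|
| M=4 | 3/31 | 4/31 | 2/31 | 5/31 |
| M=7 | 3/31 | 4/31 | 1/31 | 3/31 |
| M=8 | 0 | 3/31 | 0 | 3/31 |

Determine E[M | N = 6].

65/11

P(N = 6) = 11/31.
Σ M·P over the event = 4·(5/31) + 7·(3/31) + 8·(3/31) = 65/31.
E[M | N = 6] = (65/31) / (11/31) = 65/11.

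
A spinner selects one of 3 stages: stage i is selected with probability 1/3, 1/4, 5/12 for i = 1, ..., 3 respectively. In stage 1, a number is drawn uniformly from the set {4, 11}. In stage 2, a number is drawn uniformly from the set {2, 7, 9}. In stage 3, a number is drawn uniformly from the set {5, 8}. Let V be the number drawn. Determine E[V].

161/24

E[V | stage 1] = (4+11)/2 = 15/2.
E[V | stage 2] = (2+7+9)/3 = 6.
E[V | stage 3] = (5+8)/2 = 13/2.
By the law of total expectation,
E[V] = (1/3)·(15/2) + (1/4)·(6) + (5/12)·(13/2) = 161/24.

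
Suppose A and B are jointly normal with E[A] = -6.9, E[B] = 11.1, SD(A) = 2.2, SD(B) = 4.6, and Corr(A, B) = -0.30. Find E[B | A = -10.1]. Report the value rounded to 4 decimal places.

E[B | A=x] = μ_B + ρ(σ_B/σ_A)(x − μ_A) for jointly normal variables.
E[B | A=-10.1] = 11.1 + (-0.30)·(4.6/2.2)·(-10.1 − (-6.9)) = 11.1 + (-0.62727)·(-3.2) = 13.1073.

13.1073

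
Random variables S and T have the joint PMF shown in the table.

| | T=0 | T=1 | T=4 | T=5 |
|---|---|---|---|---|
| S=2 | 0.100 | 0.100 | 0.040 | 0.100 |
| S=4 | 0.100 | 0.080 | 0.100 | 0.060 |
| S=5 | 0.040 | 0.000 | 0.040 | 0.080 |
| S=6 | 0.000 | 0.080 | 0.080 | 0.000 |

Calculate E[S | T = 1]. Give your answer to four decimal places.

P(T = 1) = 0.260.
Σ S·P over the event = 2·(0.100) + 4·(0.080) + 6·(0.080) = 1.000.
E[S | T = 1] = (1.000) / (0.260) = 3.8462.

3.8462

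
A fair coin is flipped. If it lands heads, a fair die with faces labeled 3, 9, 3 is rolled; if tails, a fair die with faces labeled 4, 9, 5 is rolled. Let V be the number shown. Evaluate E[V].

E[V | heads] = (3+9+3)/3 = 5.
E[V | tails] = (4+9+5)/3 = 6.
E[V] = (1/2)·(5) + (1/2)·(6) = 11/2.

11/2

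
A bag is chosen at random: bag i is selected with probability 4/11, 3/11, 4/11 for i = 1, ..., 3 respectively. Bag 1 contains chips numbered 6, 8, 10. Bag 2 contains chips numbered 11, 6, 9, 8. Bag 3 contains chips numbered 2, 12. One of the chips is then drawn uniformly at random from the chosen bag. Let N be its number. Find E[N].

E[N | bag 1] = (6+8+10)/3 = 8.
E[N | bag 2] = (11+6+9+8)/4 = 17/2.
E[N | bag 3] = (2+12)/2 = 7.
E[N] = (4/11)·(8) + (3/11)·(17/2) + (4/11)·(7) = 171/22.

171/22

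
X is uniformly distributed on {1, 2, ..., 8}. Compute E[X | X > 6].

Given X > 6, X is equally likely to be any of {7, 8}.
E[X | X > 6] = (7 + 8) / 2 = 15/2.

15/2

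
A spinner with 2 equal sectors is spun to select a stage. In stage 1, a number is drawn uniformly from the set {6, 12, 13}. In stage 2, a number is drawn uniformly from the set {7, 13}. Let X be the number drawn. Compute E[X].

61/6

E[X | stage 1] = (6+12+13)/3 = 31/3.
E[X | stage 2] = (7+13)/2 = 10.
By the law of total expectation,
E[X] = (1/2)·(31/3) + (1/2)·(10) = 61/6.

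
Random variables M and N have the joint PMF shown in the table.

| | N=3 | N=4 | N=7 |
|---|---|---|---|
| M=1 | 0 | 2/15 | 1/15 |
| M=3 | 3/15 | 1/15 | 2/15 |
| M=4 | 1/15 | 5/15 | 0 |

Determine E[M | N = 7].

7/3

P(N = 7) = 1/5.
Σ M·P over the event = 1·(1/15) + 3·(2/15) = 7/15.
E[M | N = 7] = (7/15) / (1/5) = 7/3.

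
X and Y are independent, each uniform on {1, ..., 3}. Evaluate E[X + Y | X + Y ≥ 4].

P(X + Y ≥ 4) = 2/3.
Summing (X+Y)·P(x,y) over outcomes with X + Y ≥ 4 gives 28/9.
E[X + Y | X + Y ≥ 4] = (28/9) / (2/3) = 14/3.

14/3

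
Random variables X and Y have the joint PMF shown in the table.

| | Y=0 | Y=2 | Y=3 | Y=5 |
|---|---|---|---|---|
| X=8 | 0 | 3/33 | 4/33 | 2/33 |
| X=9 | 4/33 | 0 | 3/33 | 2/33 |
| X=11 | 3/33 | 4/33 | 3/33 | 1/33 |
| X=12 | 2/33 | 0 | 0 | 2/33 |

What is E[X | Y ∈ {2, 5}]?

137/14

P(Y ∈ {2, 5}) = 14/33.
Σ X·P over the event = 8·(3/33) + 8·(2/33) + 9·(2/33) + 11·(4/33) + 11·(1/33) + 12·(2/33) = 137/33.
E[X | Y ∈ {2, 5}] = (137/33) / (14/33) = 137/14.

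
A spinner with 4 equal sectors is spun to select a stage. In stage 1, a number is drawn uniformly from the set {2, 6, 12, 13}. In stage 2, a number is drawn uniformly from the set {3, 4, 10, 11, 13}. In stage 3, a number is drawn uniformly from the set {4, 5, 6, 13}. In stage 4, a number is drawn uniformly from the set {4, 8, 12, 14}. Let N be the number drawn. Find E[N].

E[N | stage 1] = (2+6+12+13)/4 = 33/4.
E[N | stage 2] = (3+4+10+11+13)/5 = 41/5.
E[N | stage 3] = (4+5+6+13)/4 = 7.
E[N | stage 4] = (4+8+12+14)/4 = 19/2.
E[N] = (1/4)·(33/4) + (1/4)·(41/5) + (1/4)·(7) + (1/4)·(19/2) = 659/80.

659/80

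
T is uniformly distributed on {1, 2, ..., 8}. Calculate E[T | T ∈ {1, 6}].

7/2

P(T ∈ {1, 6}) = 1/4.
Σ over the event: 1·1/8 + 6·1/8 = 7/8.
E[T | T ∈ {1, 6}] = (7/8) / (1/4) = 7/2.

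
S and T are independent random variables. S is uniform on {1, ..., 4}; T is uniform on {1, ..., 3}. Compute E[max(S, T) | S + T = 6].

7/2

P(S + T = 6) = 1/6.
Summing max(S,T)·P(x,y) over outcomes with S + T = 6 gives 7/12.
E[max(S, T) | S + T = 6] = (7/12) / (1/6) = 7/2.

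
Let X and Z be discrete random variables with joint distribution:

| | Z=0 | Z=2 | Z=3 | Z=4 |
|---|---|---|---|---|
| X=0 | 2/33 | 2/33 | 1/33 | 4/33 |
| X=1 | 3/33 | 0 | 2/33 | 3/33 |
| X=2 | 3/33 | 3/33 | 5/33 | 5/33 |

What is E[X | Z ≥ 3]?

P(Z ≥ 3) = 20/33.
Σ X·P over the event = 0·(1/33) + 0·(4/33) + 1·(2/33) + 1·(3/33) + 2·(5/33) + 2·(5/33) = 25/33.
E[X | Z ≥ 3] = (25/33) / (20/33) = 5/4.

5/4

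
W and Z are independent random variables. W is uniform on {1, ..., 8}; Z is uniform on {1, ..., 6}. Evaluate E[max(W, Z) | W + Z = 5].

7/2

P(W + Z = 5) = 1/12.
Summing max(W,Z)·P(x,y) over outcomes with W + Z = 5 gives 7/24.
E[max(W, Z) | W + Z = 5] = (7/24) / (1/12) = 7/2.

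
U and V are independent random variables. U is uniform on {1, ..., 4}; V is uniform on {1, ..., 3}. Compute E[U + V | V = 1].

7/2

Outcomes with V = 1: (1,1), (2,1), (3,1), (4,1), each with probability 1/12.
E[U + V | V = 1] = (2 + 3 + 4 + 5) / 4 = 7/2.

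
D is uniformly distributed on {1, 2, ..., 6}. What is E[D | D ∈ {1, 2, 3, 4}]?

P(D ∈ {1, 2, 3, 4}) = 2/3.
Σ over the event: 1·1/6 + 2·1/6 + 3·1/6 + 4·1/6 = 5/3.
E[D | D ∈ {1, 2, 3, 4}] = (5/3) / (2/3) = 5/2.

5/2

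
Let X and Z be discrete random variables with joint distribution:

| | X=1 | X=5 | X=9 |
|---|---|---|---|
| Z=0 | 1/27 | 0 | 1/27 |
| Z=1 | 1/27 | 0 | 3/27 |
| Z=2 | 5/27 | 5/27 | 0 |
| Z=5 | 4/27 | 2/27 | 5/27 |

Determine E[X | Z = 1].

P(Z = 1) = 4/27.
Σ X·P over the event = 1·(1/27) + 9·(3/27) = 28/27.
E[X | Z = 1] = (28/27) / (4/27) = 7.

7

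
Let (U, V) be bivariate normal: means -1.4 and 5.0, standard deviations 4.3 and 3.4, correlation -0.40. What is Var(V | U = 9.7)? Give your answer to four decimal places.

9.7104

Var(V | U=x) = (1 − ρ²)·σ_V².
Var(V | U=9.7) = (3.4)²·(1 − (-0.40)²) = 11.56·0.84 = 9.7104.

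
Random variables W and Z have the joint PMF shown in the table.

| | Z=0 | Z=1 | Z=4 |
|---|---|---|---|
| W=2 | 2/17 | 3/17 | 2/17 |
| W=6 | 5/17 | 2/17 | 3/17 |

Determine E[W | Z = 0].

P(Z = 0) = 7/17.
Σ W·P over the event = 2·(2/17) + 6·(5/17) = 2.
E[W | Z = 0] = (2) / (7/17) = 34/7.

34/7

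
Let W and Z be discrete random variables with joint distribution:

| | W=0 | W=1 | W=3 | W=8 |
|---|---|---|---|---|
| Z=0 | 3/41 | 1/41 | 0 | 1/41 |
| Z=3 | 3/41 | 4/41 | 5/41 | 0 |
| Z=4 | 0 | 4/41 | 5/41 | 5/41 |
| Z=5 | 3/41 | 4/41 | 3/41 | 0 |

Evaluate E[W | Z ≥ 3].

91/36

P(Z ≥ 3) = 36/41.
Summing W·P(W=x,Z=y) over the conditioning event gives 91/41.
E[W | Z ≥ 3] = (91/41) / (36/41) = 91/36.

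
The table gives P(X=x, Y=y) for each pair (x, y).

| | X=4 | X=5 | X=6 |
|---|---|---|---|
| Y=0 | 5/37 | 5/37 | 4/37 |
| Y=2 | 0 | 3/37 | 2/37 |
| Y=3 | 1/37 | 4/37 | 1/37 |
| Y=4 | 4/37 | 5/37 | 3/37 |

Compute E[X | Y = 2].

27/5

P(Y = 2) = 5/37.
Σ X·P over the event = 5·(3/37) + 6·(2/37) = 27/37.
E[X | Y = 2] = (27/37) / (5/37) = 27/5.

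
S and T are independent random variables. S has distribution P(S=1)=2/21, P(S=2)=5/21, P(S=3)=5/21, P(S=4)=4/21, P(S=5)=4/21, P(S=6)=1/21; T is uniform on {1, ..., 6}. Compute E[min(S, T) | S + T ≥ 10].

P(S + T ≥ 10) = 5/42.
Summing min(S,T)·P(x,y) over outcomes with S + T ≥ 10 gives 71/126.
E[min(S, T) | S + T ≥ 10] = (71/126) / (5/42) = 71/15.

71/15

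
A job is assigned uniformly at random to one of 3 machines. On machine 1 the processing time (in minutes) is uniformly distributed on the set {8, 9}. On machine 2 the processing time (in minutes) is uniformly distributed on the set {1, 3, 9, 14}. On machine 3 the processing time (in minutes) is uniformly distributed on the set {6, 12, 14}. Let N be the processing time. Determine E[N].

311/36

E[N | machine 1] = (8+9)/2 = 17/2.
E[N | machine 2] = (1+3+9+14)/4 = 27/4.
E[N | machine 3] = (6+12+14)/3 = 32/3.
By the law of total expectation,
E[N] = (1/3)·(17/2) + (1/3)·(27/4) + (1/3)·(32/3) = 311/36.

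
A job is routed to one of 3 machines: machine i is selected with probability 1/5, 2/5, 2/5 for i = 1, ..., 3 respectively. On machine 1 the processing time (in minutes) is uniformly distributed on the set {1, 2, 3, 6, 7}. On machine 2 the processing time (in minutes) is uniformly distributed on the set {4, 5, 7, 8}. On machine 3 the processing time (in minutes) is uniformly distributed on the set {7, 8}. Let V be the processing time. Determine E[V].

E[V | machine 1] = (1+2+3+6+7)/5 = 19/5.
E[V | machine 2] = (4+5+7+8)/4 = 6.
E[V | machine 3] = (7+8)/2 = 15/2.
By the law of total expectation,
E[V] = (1/5)·(19/5) + (2/5)·(6) + (2/5)·(15/2) = 154/25.

154/25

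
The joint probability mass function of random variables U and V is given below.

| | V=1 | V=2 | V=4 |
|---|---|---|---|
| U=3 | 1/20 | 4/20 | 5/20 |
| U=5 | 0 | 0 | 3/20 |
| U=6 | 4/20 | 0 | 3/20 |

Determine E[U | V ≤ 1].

P(V ≤ 1) = 1/4.
Σ U·P over the event = 3·(1/20) + 6·(4/20) = 27/20.
E[U | V ≤ 1] = (27/20) / (1/4) = 27/5.

27/5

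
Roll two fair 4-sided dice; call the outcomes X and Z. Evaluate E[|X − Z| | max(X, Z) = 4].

Outcomes with max(X, Z) = 4: (1,4), (2,4), (3,4), (4,1), (4,2), (4,3), (4,4), each with probability 1/16.
E[|X − Z| | max(X, Z) = 4] = (3 + 2 + 1 + 3 + 2 + 1 + 0) / 7 = 12/7.

12/7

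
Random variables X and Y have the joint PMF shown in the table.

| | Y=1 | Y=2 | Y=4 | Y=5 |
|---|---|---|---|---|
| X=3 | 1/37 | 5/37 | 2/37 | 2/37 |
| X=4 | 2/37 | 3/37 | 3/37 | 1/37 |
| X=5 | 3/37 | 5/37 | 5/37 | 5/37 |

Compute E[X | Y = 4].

P(Y = 4) = 10/37.
Σ X·P over the event = 3·(2/37) + 4·(3/37) + 5·(5/37) = 43/37.
E[X | Y = 4] = (43/37) / (10/37) = 43/10.

43/10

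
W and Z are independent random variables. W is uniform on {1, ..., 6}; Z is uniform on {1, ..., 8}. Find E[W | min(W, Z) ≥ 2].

P(min(W, Z) ≥ 2) = 35/48.
Summing W·P(x,y) over outcomes with min(W, Z) ≥ 2 gives 35/12.
E[W | min(W, Z) ≥ 2] = (35/12) / (35/48) = 4.

4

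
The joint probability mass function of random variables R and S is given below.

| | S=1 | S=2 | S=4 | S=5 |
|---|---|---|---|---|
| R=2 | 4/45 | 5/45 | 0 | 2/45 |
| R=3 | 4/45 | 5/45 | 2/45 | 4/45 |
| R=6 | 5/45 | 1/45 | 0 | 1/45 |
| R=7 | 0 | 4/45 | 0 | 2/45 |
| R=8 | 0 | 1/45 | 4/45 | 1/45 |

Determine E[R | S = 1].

50/13

P(S = 1) = 13/45.
Σ R·P over the event = 2·(4/45) + 3·(4/45) + 6·(5/45) = 10/9.
E[R | S = 1] = (10/9) / (13/45) = 50/13.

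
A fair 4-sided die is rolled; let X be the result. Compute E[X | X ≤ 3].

Given X ≤ 3, X is equally likely to be any of {1, 2, 3}.
E[X | X ≤ 3] = (1 + 2 + 3) / 3 = 2.

2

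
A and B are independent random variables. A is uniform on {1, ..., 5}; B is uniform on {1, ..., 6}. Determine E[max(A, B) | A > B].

Outcomes with A > B: (2,1), (3,1), (3,2), (4,1), (4,2), (4,3), (5,1), (5,2), (5,3), (5,4), each with probability 1/30.
E[max(A, B) | A > B] = (2 + 3 + 3 + 4 + 4 + 4 + 5 + 5 + 5 + 5) / 10 = 4.

4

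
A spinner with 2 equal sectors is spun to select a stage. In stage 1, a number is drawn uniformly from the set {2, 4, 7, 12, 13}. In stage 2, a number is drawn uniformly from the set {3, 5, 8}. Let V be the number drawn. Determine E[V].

97/15

E[V | stage 1] = (2+4+7+12+13)/5 = 38/5.
E[V | stage 2] = (3+5+8)/3 = 16/3.
By the law of total expectation,
E[V] = (1/2)·(38/5) + (1/2)·(16/3) = 97/15.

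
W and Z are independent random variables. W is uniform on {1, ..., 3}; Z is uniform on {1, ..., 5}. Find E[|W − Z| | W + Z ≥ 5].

Outcomes with W + Z ≥ 5: (1,4), (1,5), (2,3), (2,4), (2,5), (3,2), (3,3), (3,4), (3,5), each with probability 1/15.
E[|W − Z| | W + Z ≥ 5] = (3 + 4 + 1 + 2 + 3 + 1 + 0 + 1 + 2) / 9 = 17/9.

17/9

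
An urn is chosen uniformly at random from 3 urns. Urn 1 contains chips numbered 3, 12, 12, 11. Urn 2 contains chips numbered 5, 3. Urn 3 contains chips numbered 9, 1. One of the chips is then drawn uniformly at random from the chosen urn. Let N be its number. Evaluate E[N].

37/6

E[N | urn 1] = (3+12+12+11)/4 = 19/2.
E[N | urn 2] = (5+3)/2 = 4.
E[N | urn 3] = (9+1)/2 = 5.
By the law of total expectation,
E[N] = (1/3)·(19/2) + (1/3)·(4) + (1/3)·(5) = 37/6.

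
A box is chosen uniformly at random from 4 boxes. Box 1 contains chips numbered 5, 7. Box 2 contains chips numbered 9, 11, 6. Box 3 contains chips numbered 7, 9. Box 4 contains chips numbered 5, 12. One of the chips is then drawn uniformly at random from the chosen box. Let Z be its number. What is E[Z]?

187/24

E[Z | box 1] = (5+7)/2 = 6.
E[Z | box 2] = (9+11+6)/3 = 26/3.
E[Z | box 3] = (7+9)/2 = 8.
E[Z | box 4] = (5+12)/2 = 17/2.
By the law of total expectation,
E[Z] = (1/4)·(6) + (1/4)·(26/3) + (1/4)·(8) + (1/4)·(17/2) = 187/24.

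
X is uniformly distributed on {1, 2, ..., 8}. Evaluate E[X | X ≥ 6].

7

Given X ≥ 6, X is equally likely to be any of {6, 7, 8}.
E[X | X ≥ 6] = (6 + 7 + 8) / 3 = 7.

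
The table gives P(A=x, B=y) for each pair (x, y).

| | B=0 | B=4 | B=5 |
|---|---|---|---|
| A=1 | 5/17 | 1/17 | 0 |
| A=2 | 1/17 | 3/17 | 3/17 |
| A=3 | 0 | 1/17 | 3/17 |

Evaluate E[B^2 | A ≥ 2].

P(A ≥ 2) = 11/17.
Summing B^2·P(A=x,B=y) over the conditioning event gives 214/17.
E[B^2 | A ≥ 2] = (214/17) / (11/17) = 214/11.

214/11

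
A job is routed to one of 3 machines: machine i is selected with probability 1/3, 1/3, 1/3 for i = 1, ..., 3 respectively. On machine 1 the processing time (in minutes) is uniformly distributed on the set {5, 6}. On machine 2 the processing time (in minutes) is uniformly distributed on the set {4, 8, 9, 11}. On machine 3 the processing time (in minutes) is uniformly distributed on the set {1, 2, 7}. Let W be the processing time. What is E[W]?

E[W | machine 1] = (5+6)/2 = 11/2.
E[W | machine 2] = (4+8+9+11)/4 = 8.
E[W | machine 3] = (1+2+7)/3 = 10/3.
By the law of total expectation,
E[W] = (1/3)·(11/2) + (1/3)·(8) + (1/3)·(10/3) = 101/18.

101/18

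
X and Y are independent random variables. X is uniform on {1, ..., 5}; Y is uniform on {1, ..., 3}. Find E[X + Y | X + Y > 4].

55/9

Outcomes with X + Y > 4: (2,3), (3,2), (3,3), (4,1), (4,2), (4,3), (5,1), (5,2), (5,3), each with probability 1/15.
E[X + Y | X + Y > 4] = (5 + 5 + 6 + 5 + 6 + 7 + 6 + 7 + 8) / 9 = 55/9.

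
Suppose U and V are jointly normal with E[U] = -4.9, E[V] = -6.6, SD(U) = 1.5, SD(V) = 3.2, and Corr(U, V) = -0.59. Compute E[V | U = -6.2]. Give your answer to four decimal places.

E[V | U=x] = μ_V + ρ(σ_V/σ_U)(x − μ_U) for jointly normal variables.
E[V | U=-6.2] = -6.6 + (-0.59)·(3.2/1.5)·(-6.2 − (-4.9)) = -6.6 + (-1.2587)·(-1.3) = -4.9637.

-4.9637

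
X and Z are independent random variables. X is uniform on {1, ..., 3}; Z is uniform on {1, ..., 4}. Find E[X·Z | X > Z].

Outcomes with X > Z: (2,1), (3,1), (3,2), each with probability 1/12.
E[X·Z | X > Z] = (2 + 3 + 6) / 3 = 11/3.

11/3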